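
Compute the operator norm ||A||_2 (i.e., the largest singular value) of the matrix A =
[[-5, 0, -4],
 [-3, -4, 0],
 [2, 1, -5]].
||A||_2 ≈ 7.125 (= sqrt(largest eigenvalue of A^T A))

||A||_2 = sigma_max(A) = sqrt(lambda_max(A^T A)). Form the symmetric matrix M = A^T A =
[[38, 14, 10],
 [14, 17, -5],
 [10, -5, 41]].
Its characteristic polynomial (trace, sum of principal 2x2 minors, determinant of M give the coefficients) is
  p(λ) = det(λ I - M) = λ^3 - 96λ^2 + 2580λ - 14400.
No integer candidate from the rational root theorem (±divisors of 14400) is a root, so the roots are irrational. The cubic discriminant is Δ = 290476800 > 0, so there are three distinct real roots. p(7) = -701 and p(8) = 608 have opposite signs, so a root lies in (7, 8); Newton's method refines it to λ ≈ 7.5215. p(37) = 289 and p(38) = -112 have opposite signs, so a root lies in (37, 38); Newton's method refines it to λ ≈ 37.7122. p(50) = -400 and p(51) = 135 have opposite signs, so a root lies in (50, 51); Newton's method refines it to λ ≈ 50.7663. Check (Vieta): the three roots sum to 96, matching tr M = 96.
So the eigenvalues of A^T A are ≈ 7.5215, 37.7122, 50.7663 (all ≥ 0, as they must be for A^T A). The largest is λ_max ≈ 50.7663, hence ||A||_2 = sqrt(λ_max) ≈ 7.125.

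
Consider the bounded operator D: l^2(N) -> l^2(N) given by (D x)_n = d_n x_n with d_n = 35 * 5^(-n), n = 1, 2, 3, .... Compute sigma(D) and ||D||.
sigma(D) = {35 * 5^(-n) : n ≥ 1} ∪ {0}; ||D|| = 7

A bounded diagonal operator on l^2 with diagonal entries d_n has spectrum equal to the closure of {d_n : n ≥ 1}: every d_n is an eigenvalue (with eigenvector e_n), so {d_n} ⊂ sigma(D); the spectrum is closed, so its closure is too; and for lambda not in the closure, (D - lambda I) has bounded inverse (the diagonal entries 1/(d_n - lambda) are bounded). For our sequence d_n = 35 * 5^(-n), n = 1, 2, 3, ...:
  - {d_n} = {35 * 5^(-n) : n ≥ 1}; the only limit point is 0
  - closure = {35 * 5^(-n) : n ≥ 1} ∪ {0}
For the norm: a diagonal operator has ||D|| = sup_n |d_n|. Here d_n = 35 * 5^(-n) is positive and decreasing, so sup_n |d_n| = d_1 = 35/5 = 7. So ||D|| = 7.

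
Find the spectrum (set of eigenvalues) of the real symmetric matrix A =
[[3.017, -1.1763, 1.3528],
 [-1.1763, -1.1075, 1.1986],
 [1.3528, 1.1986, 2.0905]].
sigma(A) ≈ {-2, 2, 4}

A is real symmetric, so its spectrum consists of real eigenvalues. Expanding the characteristic polynomial of the displayed matrix gives
  det(λ I - A) = p(λ) = λ^3 + (-4)λ^2 + (-4)λ + (16).
Solving p(λ) = 0 yields eigenvalues ≈ -2, 2, 4. (A is shown rounded to 4 decimals, so these recover the underlying integer eigenvalues to within that precision.)
Verification: the trace of A = 4 equals the sum of eigenvalues 4, and det(A) ≈ -15.9998 matches the eigenvalue product -16.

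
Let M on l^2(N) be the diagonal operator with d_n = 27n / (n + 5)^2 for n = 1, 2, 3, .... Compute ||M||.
||M|| = 27/20 (attained at n = 5)

For M diagonal, ||M|| = sup_n |d_n|. Treat f(x) = 27x / (x + 5)^2 for real x > 0. By the quotient rule, f'(x) = 27(5 - x)/(x + 5)^3, which is positive for x < 5 and negative for x > 5. So f has a unique maximum at x = 5, and since 5 is a positive integer, the supremum over n ≥ 1 is attained at n = 5: d_5 = 27·5/(5 + 5)^2 = 27·5/100 = 27/20. Hence ||M|| = 27/20.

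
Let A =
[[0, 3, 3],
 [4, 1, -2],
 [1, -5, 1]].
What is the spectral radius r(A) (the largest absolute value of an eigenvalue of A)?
r(A) ≈ 5.3383

The eigenvalues of A are the roots of its characteristic polynomial. With M = A (coefficients from the trace, the sum of principal 2x2 minors, and det A):
  p(λ) = det(λ I - M) = λ^3 - 2λ^2 - 24λ + 81.
No integer candidate from the rational root theorem (±divisors of 81) is a root, so the roots are irrational. The cubic discriminant is Δ = -46971 < 0, so there is one real root and a complex-conjugate pair. p(-6) = -63 and p(-5) = 26 have opposite signs, so a root lies in (-6, -5); Newton's method refines it to λ ≈ -5.3383. Dividing out (λ - (-5.3383)) leaves approximately λ^2 - 7.3383λ + 15.1735. For λ^2 - 7.3383λ + 15.1735 the discriminant is -6.844. It is negative, so the remaining roots are the complex-conjugate pair λ ≈ 3.6691 ± 1.308i. Their product equals the constant term, so |λ|^2 ≈ 15.1735 and |λ| ≈ 3.8953.
Thus the eigenvalues (to 4 decimals) are -5.3383 (modulus 5.3383); 3.6691 ± 1.308i (modulus 3.8953). The spectral radius is the largest modulus: r(A) ≈ 5.3383. (Cross-check: r(A) ≤ ||A||_2 ≈ 5.9463; equality holds whenever A is normal, though it can also hold for some non-normal A.)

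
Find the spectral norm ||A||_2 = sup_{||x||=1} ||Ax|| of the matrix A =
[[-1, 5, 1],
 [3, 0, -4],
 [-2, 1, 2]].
||A||_2 ≈ 6.4214 (= sqrt(largest eigenvalue of A^T A))

||A||_2 = sigma_max(A) = sqrt(lambda_max(A^T A)). Form the symmetric matrix M = A^T A =
[[14, -7, -17],
 [-7, 26, 7],
 [-17, 7, 21]].
Its characteristic polynomial (trace, sum of principal 2x2 minors, determinant of M give the coefficients) is
  p(λ) = det(λ I - M) = λ^3 - 61λ^2 + 817λ - 81.
No integer candidate from the rational root theorem (±divisors of 81) is a root, so the roots are irrational. The cubic discriminant is Δ = 301315872 > 0, so there are three distinct real roots. p(0) = -81 and p(1) = 676 have opposite signs, so a root lies in (0, 1); Newton's method refines it to λ ≈ 0.0999. p(19) = 280 and p(20) = -141 have opposite signs, so a root lies in (19, 20); Newton's method refines it to λ ≈ 19.6663. p(41) = -204 and p(42) = 717 have opposite signs, so a root lies in (41, 42); Newton's method refines it to λ ≈ 41.2338. Check (Vieta): the three roots sum to 61, matching tr M = 61.
So the eigenvalues of A^T A are ≈ 0.0999, 19.6663, 41.2338 (all ≥ 0, as they must be for A^T A). The largest is λ_max ≈ 41.2338, hence ||A||_2 = sqrt(λ_max) ≈ 6.4214.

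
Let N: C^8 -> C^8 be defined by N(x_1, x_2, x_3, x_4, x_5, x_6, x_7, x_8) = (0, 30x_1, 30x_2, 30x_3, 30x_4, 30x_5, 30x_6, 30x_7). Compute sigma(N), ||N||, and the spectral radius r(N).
sigma(N) = {0}; ||N|| = 30; r(N) = 0. (N is nilpotent with N^8 = 0.)

On C^8, N is a strictly lower-triangular matrix with 30 on the subdiagonal and zeros elsewhere, so its characteristic polynomial is lambda^8 and every eigenvalue is 0: sigma(N) = {0}. For the operator norm, N e_i = 30e_{i+1} for i = 1, ..., 7 and N e_8 = 0, so the singular values of N are 30 (with multiplicity 7) and 0; hence ||N|| = 30. The spectral radius r(N) = max|lambda| = 0. Note ||N|| > r(N) — characteristic of non-normal nilpotent operators. Indeed N^8 = 0.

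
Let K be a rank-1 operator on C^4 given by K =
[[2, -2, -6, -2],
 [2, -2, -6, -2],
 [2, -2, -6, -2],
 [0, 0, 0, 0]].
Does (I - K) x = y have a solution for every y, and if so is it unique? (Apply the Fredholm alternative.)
(I - K) is invertible (det(I - K) = 7 ≠ 0), so for every y in C^4 the equation (I - K) x = y has a unique solution.

K has rank 1, so it is an outer product K = u v^T: every row of K is a multiple of one row vector. Reading off the entries, u = (2, 2, 2, 0) and v = (1, -1, -3, -1) (row i of K equals u_i·v^T). A rank-one matrix u v^T satisfies K u = u (v·u) and kills the (3)-dimensional subspace v^⊥, so its characteristic polynomial is lambda^3 (lambda - v·u) with v·u = tr K = -6. Hence the eigenvalues of I - K are 1 (multiplicity 3) and 1 - (-6) = 7, so det(I - K) = 7. (Direct check: I - K =
[[-1, 2, 6, 2],
 [-2, 3, 6, 2],
 [-2, 2, 7, 2],
 [0, 0, 0, 1]]
has determinant 7.) The finite-dimensional Fredholm alternative says: either (I - K) is invertible, or ker(I - K) ≠ {0} and then range(I - K) = ker((I - K)^*)^⊥, with dim ker(I - K) = dim ker((I - K)^*). Since det(I - K) ≠ 0, 1 is not an eigenvalue of K and ker(I - K) = {0}, so we are in the first case: for every y there is a unique x = (I - K)^(-1) y. Explicitly, by the Sherman–Morrison formula, (I - u v^T)^(-1) = I + u v^T/(1 - v·u), i.e. (I - K)^(-1) = I + K/(7).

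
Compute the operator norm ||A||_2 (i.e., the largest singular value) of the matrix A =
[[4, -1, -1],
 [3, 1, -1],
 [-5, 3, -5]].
||A||_2 ≈ 8.2386 (= sqrt(largest eigenvalue of A^T A))

||A||_2 = sigma_max(A) = sqrt(lambda_max(A^T A)). Form the symmetric matrix M = A^T A =
[[50, -16, 18],
 [-16, 11, -15],
 [18, -15, 27]].
Its characteristic polynomial (trace, sum of principal 2x2 minors, determinant of M give the coefficients) is
  p(λ) = det(λ I - M) = λ^3 - 88λ^2 + 1392λ - 1764.
No integer candidate from the rational root theorem (±divisors of 1764) is a root, so the roots are irrational. The cubic discriminant is Δ = 3213367632 > 0, so there are three distinct real roots. p(1) = -459 and p(2) = 676 have opposite signs, so a root lies in (1, 2); Newton's method refines it to λ ≈ 1.3869. p(18) = 612 and p(19) = -225 have opposite signs, so a root lies in (18, 19); Newton's method refines it to λ ≈ 18.7386. p(67) = -2769 and p(68) = 412 have opposite signs, so a root lies in (67, 68); Newton's method refines it to λ ≈ 67.8744. Check (Vieta): the three roots sum to 88, matching tr M = 88.
So the eigenvalues of A^T A are ≈ 1.3869, 18.7386, 67.8744 (all ≥ 0, as they must be for A^T A). The largest is λ_max ≈ 67.8744, hence ||A||_2 = sqrt(λ_max) ≈ 8.2386.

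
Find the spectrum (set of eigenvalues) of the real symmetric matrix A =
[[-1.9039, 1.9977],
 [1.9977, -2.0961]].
sigma(A) ≈ {-4, 0}

A is real symmetric, so its spectrum consists of real eigenvalues. Expanding the characteristic polynomial of the displayed matrix gives
  det(λ I - A) = p(λ) = λ^2 + (4)λ + (0).
Solving p(λ) = 0 yields eigenvalues ≈ -4, 0. (A is shown rounded to 4 decimals, so these recover the underlying integer eigenvalues to within that precision.)
Verification: the trace of A = -4 equals the sum of eigenvalues -4, and det(A) ≈ -0.0000 matches the eigenvalue product 0.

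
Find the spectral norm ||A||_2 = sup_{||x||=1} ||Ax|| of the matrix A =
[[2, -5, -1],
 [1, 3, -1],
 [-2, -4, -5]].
||A||_2 ≈ 7.981 (= sqrt(largest eigenvalue of A^T A))

||A||_2 = sigma_max(A) = sqrt(lambda_max(A^T A)). Form the symmetric matrix M = A^T A =
[[9, 1, 7],
 [1, 50, 22],
 [7, 22, 27]].
Its characteristic polynomial (trace, sum of principal 2x2 minors, determinant of M give the coefficients) is
  p(λ) = det(λ I - M) = λ^3 - 86λ^2 + 1509λ - 5625.
No integer candidate from the rational root theorem (±divisors of 5625) is a root, so the roots are irrational. The cubic discriminant is Δ = 1070890785 > 0, so there are three distinct real roots. p(5) = -105 and p(6) = 549 have opposite signs, so a root lies in (5, 6); Newton's method refines it to λ ≈ 5.1471. p(17) = 87 and p(18) = -495 have opposite signs, so a root lies in (17, 18); Newton's method refines it to λ ≈ 17.1572. p(63) = -1845 and p(64) = 839 have opposite signs, so a root lies in (63, 64); Newton's method refines it to λ ≈ 63.6957. Check (Vieta): the three roots sum to 86, matching tr M = 86.
So the eigenvalues of A^T A are ≈ 5.1471, 17.1572, 63.6957 (all ≥ 0, as they must be for A^T A). The largest is λ_max ≈ 63.6957, hence ||A||_2 = sqrt(λ_max) ≈ 7.981.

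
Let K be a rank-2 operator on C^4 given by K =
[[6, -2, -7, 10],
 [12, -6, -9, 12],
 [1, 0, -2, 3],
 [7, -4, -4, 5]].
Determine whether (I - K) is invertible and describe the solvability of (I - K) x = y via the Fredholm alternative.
(I - K) is invertible (det(I - K) = -27 ≠ 0), so for every y in C^4 the equation (I - K) x = y has a unique solution.

K has rank 2 and factors as K = U V^T = u1 v1^T + u2 v2^T with u1 = (-1, -3, 0, -2), v1 = (-3, 2, 1, -1), u2 = (3, 3, 1, 1), v2 = (1, 0, -2, 3) (multiplying out reproduces the displayed K). The nonzero eigenvalues of U V^T coincide with those of the 2 x 2 matrix G = V^T U = [[v1·u1, v1·u2], [v2·u1, v2·u2]] = [[-1, -3], [-7, 4]], and by the Sylvester determinant identity det(I_4 - U V^T) = det(I_2 - V^T U) = det([[2, 3], [7, -3]]) = (2)(-3) - (3)(7) = -27. (Direct check: I - K =
[[-5, 2, 7, -10],
 [-12, 7, 9, -12],
 [-1, 0, 3, -3],
 [-7, 4, 4, -4]]
has determinant -27.) The finite-dimensional Fredholm alternative says: either (I - K) is invertible, or ker(I - K) ≠ {0} and then range(I - K) = ker((I - K)^*)^⊥, with dim ker(I - K) = dim ker((I - K)^*). Since det(I - K) ≠ 0, 1 is not an eigenvalue of K and ker(I - K) = {0}, so we are in the first case: for every y there is a unique x = (I - K)^(-1) y. (Explicitly, by the Woodbury identity, (I - U V^T)^(-1) = I + U (I_2 - G)^(-1) V^T.)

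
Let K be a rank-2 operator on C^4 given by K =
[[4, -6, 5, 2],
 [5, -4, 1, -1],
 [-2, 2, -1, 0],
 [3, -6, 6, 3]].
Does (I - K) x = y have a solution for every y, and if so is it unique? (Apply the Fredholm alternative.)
(I - K) is invertible (det(I - K) = 6 ≠ 0), so for every y in C^4 the equation (I - K) x = y has a unique solution.

K has rank 2 and factors as K = U V^T = u1 v1^T + u2 v2^T with u1 = (3, 2, -1, 3), v1 = (1, -2, 2, 1), u2 = (1, 3, -1, 0), v2 = (1, 0, -1, -1) (multiplying out reproduces the displayed K). The nonzero eigenvalues of U V^T coincide with those of the 2 x 2 matrix G = V^T U = [[v1·u1, v1·u2], [v2·u1, v2·u2]] = [[0, -7], [1, 2]], and by the Sylvester determinant identity det(I_4 - U V^T) = det(I_2 - V^T U) = det([[1, 7], [-1, -1]]) = (1)(-1) - (7)(-1) = 6. (Direct check: I - K =
[[-3, 6, -5, -2],
 [-5, 5, -1, 1],
 [2, -2, 2, 0],
 [-3, 6, -6, -2]]
has determinant 6.) The finite-dimensional Fredholm alternative says: either (I - K) is invertible, or ker(I - K) ≠ {0} and then range(I - K) = ker((I - K)^*)^⊥, with dim ker(I - K) = dim ker((I - K)^*). Since det(I - K) ≠ 0, 1 is not an eigenvalue of K and ker(I - K) = {0}, so we are in the first case: for every y there is a unique x = (I - K)^(-1) y. (Explicitly, by the Woodbury identity, (I - U V^T)^(-1) = I + U (I_2 - G)^(-1) V^T.)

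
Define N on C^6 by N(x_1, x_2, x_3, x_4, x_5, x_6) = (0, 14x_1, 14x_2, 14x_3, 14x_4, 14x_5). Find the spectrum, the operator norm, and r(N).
sigma(N) = {0}; ||N|| = 14; r(N) = 0. (N is nilpotent with N^6 = 0.)

On C^6, N is a strictly lower-triangular matrix with 14 on the subdiagonal and zeros elsewhere, so its characteristic polynomial is lambda^6 and every eigenvalue is 0: sigma(N) = {0}. For the operator norm, N e_i = 14e_{i+1} for i = 1, ..., 5 and N e_6 = 0, so the singular values of N are 14 (with multiplicity 5) and 0; hence ||N|| = 14. The spectral radius r(N) = max|lambda| = 0. Note ||N|| > r(N) — characteristic of non-normal nilpotent operators. Indeed N^6 = 0.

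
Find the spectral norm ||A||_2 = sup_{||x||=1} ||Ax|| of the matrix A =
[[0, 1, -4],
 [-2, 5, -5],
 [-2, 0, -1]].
||A||_2 ≈ 8.2543 (= sqrt(largest eigenvalue of A^T A))

||A||_2 = sigma_max(A) = sqrt(lambda_max(A^T A)). Form the symmetric matrix M = A^T A =
[[8, -10, 12],
 [-10, 26, -29],
 [12, -29, 42]].
Its characteristic polynomial (trace, sum of principal 2x2 minors, determinant of M give the coefficients) is
  p(λ) = det(λ I - M) = λ^3 - 76λ^2 + 551λ - 1024.
No integer candidate from the rational root theorem (±divisors of 1024) is a root, so the roots are irrational. The cubic discriminant is Δ = 29963956 > 0, so there are three distinct real roots. p(3) = -28 and p(4) = 28 have opposite signs, so a root lies in (3, 4); Newton's method refines it to λ ≈ 3.2691. p(4) = 28 and p(5) = -44 have opposite signs, so a root lies in (4, 5); Newton's method refines it to λ ≈ 4.5974. p(68) = -548 and p(69) = 3668 have opposite signs, so a root lies in (68, 69); Newton's method refines it to λ ≈ 68.1335. Check (Vieta): the three roots sum to 76, matching tr M = 76.
So the eigenvalues of A^T A are ≈ 3.2691, 4.5974, 68.1335 (all ≥ 0, as they must be for A^T A). The largest is λ_max ≈ 68.1335, hence ||A||_2 = sqrt(λ_max) ≈ 8.2543.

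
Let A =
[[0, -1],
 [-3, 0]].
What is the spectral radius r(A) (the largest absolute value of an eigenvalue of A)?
r(A) = sqrt(12)/2 ≈ 1.7321

The eigenvalues of A are the roots of its characteristic polynomial. With M = A (coefficients from the trace and determinant):
  p(λ) = det(λ I - M) = λ^2 - 3.
For λ^2 - 3 the discriminant is 12. It is nonnegative but not a perfect square, so the roots are real and irrational: λ = ± sqrt(12)/2 ≈ 1.7321, -1.7321.
Thus the eigenvalues (to 4 decimals) are 1.7321 (modulus 1.7321); -1.7321 (modulus 1.7321). The spectral radius is the largest modulus: r(A) = sqrt(12)/2 ≈ 1.7321. (Cross-check: r(A) ≤ ||A||_2 ≈ 3; equality holds whenever A is normal, though it can also hold for some non-normal A.)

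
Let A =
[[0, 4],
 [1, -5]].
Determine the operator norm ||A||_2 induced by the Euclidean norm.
||A||_2 = sqrt((42 + sqrt(1700))/2) ≈ 6.451 (= sqrt(largest eigenvalue of A^T A))

||A||_2 = sigma_max(A) = sqrt(lambda_max(A^T A)). Form the symmetric matrix M = A^T A =
[[1, -5],
 [-5, 41]].
Its characteristic polynomial (trace, determinant of M give the coefficients) is
  p(λ) = det(λ I - M) = λ^2 - 42λ + 16.
For λ^2 - 42λ + 16 the discriminant is 1700. It is nonnegative but not a perfect square, so the roots are real and irrational: λ = (42 ± sqrt(1700))/2 ≈ 41.6155, 0.3845.
So the eigenvalues of A^T A are ≈ 0.3845, 41.6155 (all ≥ 0, as they must be for A^T A). The largest is λ_max = (42 + sqrt(1700))/2 ≈ 41.6155, hence ||A||_2 = sqrt(λ_max) = sqrt((42 + sqrt(1700))/2) ≈ 6.451.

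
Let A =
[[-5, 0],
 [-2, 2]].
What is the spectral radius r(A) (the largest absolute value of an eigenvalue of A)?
r(A) = 5

The eigenvalues of A are the roots of its characteristic polynomial. With M = A (coefficients from the trace and determinant):
  p(λ) = det(λ I - M) = λ^2 + 3λ - 10.
For λ^2 + 3λ - 10 the discriminant is 49. It is a perfect square (7^2), so the roots are rational: λ = (-3 ± 7)/2 = 2, -5.
Thus the eigenvalues (to 4 decimals) are 2 (modulus 2); -5 (modulus 5). The spectral radius is the largest modulus: r(A) = 5. (Cross-check: r(A) ≤ ||A||_2 ≈ 5.4428; equality holds whenever A is normal, though it can also hold for some non-normal A.)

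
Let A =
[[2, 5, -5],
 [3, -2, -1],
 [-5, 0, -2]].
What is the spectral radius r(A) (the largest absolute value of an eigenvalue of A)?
r(A) ≈ 6.843

The eigenvalues of A are the roots of its characteristic polynomial. With M = A (coefficients from the trace, the sum of principal 2x2 minors, and det A):
  p(λ) = det(λ I - M) = λ^3 + 2λ^2 - 44λ - 113.
No integer candidate from the rational root theorem (±divisors of 113) is a root, so the roots are irrational. The cubic discriminant is Δ = 186325 > 0, so there are three distinct real roots. p(-7) = -50 and p(-6) = 7 have opposite signs, so a root lies in (-7, -6); Newton's method refines it to λ ≈ -6.1641. p(-3) = 10 and p(-2) = -25 have opposite signs, so a root lies in (-3, -2); Newton's method refines it to λ ≈ -2.6789. p(6) = -89 and p(7) = 20 have opposite signs, so a root lies in (6, 7); Newton's method refines it to λ ≈ 6.843. Check (Vieta): the three roots sum to -2, matching tr M = -2.
Thus the eigenvalues (to 4 decimals) are -6.1641 (modulus 6.1641); -2.6789 (modulus 2.6789); 6.843 (modulus 6.843). The spectral radius is the largest modulus: r(A) ≈ 6.843. (Cross-check: r(A) ≤ ||A||_2 ≈ 7.3505; equality holds whenever A is normal, though it can also hold for some non-normal A.)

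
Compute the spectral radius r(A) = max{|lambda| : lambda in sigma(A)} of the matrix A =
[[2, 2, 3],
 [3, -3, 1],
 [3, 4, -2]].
r(A) = 5

The eigenvalues of A are the roots of its characteristic polynomial. With M = A (coefficients from the trace, the sum of principal 2x2 minors, and det A):
  p(λ) = det(λ I - M) = λ^3 + 3λ^2 - 23λ - 85.
By the rational root theorem any rational root is an integer divisor of 85. Testing λ = 5: p(5) = 125 + 75 - 115 - 85 = 0, so λ = 5 is a root. Dividing out (λ - 5) leaves p(λ) = (λ - 5)(λ^2 + 8λ + 17). For λ^2 + 8λ + 17 the discriminant is -4. It is negative, so the roots are the complex-conjugate pair λ = -4 ± (sqrt(4)/2) i ≈ -4 ± 1i. For a conjugate pair the product of the roots equals the constant term, so |λ|^2 = 17 and |λ| = sqrt(17) ≈ 4.1231.
Thus the eigenvalues (to 4 decimals) are -4 ± 1i (modulus 4.1231); 5 (modulus 5). The spectral radius is the largest modulus: r(A) = 5. (Cross-check: r(A) ≤ ||A||_2 ≈ 5.8071; equality holds whenever A is normal, though it can also hold for some non-normal A.)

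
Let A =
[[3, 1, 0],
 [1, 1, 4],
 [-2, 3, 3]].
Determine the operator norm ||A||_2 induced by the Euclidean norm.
||A||_2 ≈ 5.7583 (= sqrt(largest eigenvalue of A^T A))

||A||_2 = sigma_max(A) = sqrt(lambda_max(A^T A)). Form the symmetric matrix M = A^T A =
[[14, -2, -2],
 [-2, 11, 13],
 [-2, 13, 25]].
Its characteristic polynomial (trace, sum of principal 2x2 minors, determinant of M give the coefficients) is
  p(λ) = det(λ I - M) = λ^3 - 50λ^2 + 602λ - 1444.
No integer candidate from the rational root theorem (±divisors of 1444) is a root, so the roots are irrational. The cubic discriminant is Δ = 37401696 > 0, so there are three distinct real roots. p(3) = -61 and p(4) = 228 have opposite signs, so a root lies in (3, 4); Newton's method refines it to λ ≈ 3.1899. p(13) = 129 and p(14) = -72 have opposite signs, so a root lies in (13, 14); Newton's method refines it to λ ≈ 13.6523. p(33) = -91 and p(34) = 528 have opposite signs, so a root lies in (33, 34); Newton's method refines it to λ ≈ 33.1578. Check (Vieta): the three roots sum to 50, matching tr M = 50.
So the eigenvalues of A^T A are ≈ 3.1899, 13.6523, 33.1578 (all ≥ 0, as they must be for A^T A). The largest is λ_max ≈ 33.1578, hence ||A||_2 = sqrt(λ_max) ≈ 5.7583.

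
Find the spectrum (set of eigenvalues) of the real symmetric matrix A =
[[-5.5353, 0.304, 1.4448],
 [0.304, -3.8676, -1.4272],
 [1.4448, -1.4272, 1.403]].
sigma(A) ≈ {-6, -4, 2}

A is real symmetric, so its spectrum consists of real eigenvalues. Expanding the characteristic polynomial of the displayed matrix gives
  det(λ I - A) = p(λ) = λ^3 + (8)λ^2 + (4)λ + (-48).
Solving p(λ) = 0 yields eigenvalues ≈ -6, -4, 2. (A is shown rounded to 4 decimals, so these recover the underlying integer eigenvalues to within that precision.)
Verification: the trace of A = -8 equals the sum of eigenvalues -8, and det(A) ≈ 48.0008 matches the eigenvalue product 48.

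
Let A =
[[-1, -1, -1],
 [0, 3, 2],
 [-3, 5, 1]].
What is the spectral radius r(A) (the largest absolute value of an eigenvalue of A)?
r(A) ≈ 5.6185

The eigenvalues of A are the roots of its characteristic polynomial. With M = A (coefficients from the trace, the sum of principal 2x2 minors, and det A):
  p(λ) = det(λ I - M) = λ^3 - 3λ^2 - 14λ - 4.
No integer candidate from the rational root theorem (±divisors of 4) is a root, so the roots are irrational. The cubic discriminant is Δ = 8852 > 0, so there are three distinct real roots. p(-3) = -16 and p(-2) = 4 have opposite signs, so a root lies in (-3, -2); Newton's method refines it to λ ≈ -2.3103. p(-1) = 6 and p(0) = -4 have opposite signs, so a root lies in (-1, 0); Newton's method refines it to λ ≈ -0.3082. p(5) = -24 and p(6) = 20 have opposite signs, so a root lies in (5, 6); Newton's method refines it to λ ≈ 5.6185. Check (Vieta): the three roots sum to 3, matching tr M = 3.
Thus the eigenvalues (to 4 decimals) are -2.3103 (modulus 2.3103); -0.3082 (modulus 0.3082); 5.6185 (modulus 5.6185). The spectral radius is the largest modulus: r(A) ≈ 5.6185. (Cross-check: r(A) ≤ ||A||_2 ≈ 6.6974; equality holds whenever A is normal, though it can also hold for some non-normal A.)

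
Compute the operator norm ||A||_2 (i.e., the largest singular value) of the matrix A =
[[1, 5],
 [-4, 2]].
||A||_2 = sqrt((46 + sqrt(180))/2) ≈ 5.4505 (= sqrt(largest eigenvalue of A^T A))

||A||_2 = sigma_max(A) = sqrt(lambda_max(A^T A)). Form the symmetric matrix M = A^T A =
[[17, -3],
 [-3, 29]].
Its characteristic polynomial (trace, determinant of M give the coefficients) is
  p(λ) = det(λ I - M) = λ^2 - 46λ + 484.
For λ^2 - 46λ + 484 the discriminant is 180. It is nonnegative but not a perfect square, so the roots are real and irrational: λ = (46 ± sqrt(180))/2 ≈ 29.7082, 16.2918.
So the eigenvalues of A^T A are ≈ 16.2918, 29.7082 (all ≥ 0, as they must be for A^T A). The largest is λ_max = (46 + sqrt(180))/2 ≈ 29.7082, hence ||A||_2 = sqrt(λ_max) = sqrt((46 + sqrt(180))/2) ≈ 5.4505.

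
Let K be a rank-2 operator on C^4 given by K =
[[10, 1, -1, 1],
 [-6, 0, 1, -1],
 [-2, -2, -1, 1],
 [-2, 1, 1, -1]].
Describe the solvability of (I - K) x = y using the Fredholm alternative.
(I - K) is invertible (det(I - K) = -18 ≠ 0), so for every y in C^4 the equation (I - K) x = y has a unique solution.

K has rank 2 and factors as K = U V^T = u1 v1^T + u2 v2^T with u1 = (-3, 2, 0, 1), v1 = (-2, 1, 1, -1), u2 = (-2, 1, 1, 0), v2 = (-2, -2, -1, 1) (multiplying out reproduces the displayed K). The nonzero eigenvalues of U V^T coincide with those of the 2 x 2 matrix G = V^T U = [[v1·u1, v1·u2], [v2·u1, v2·u2]] = [[7, 6], [3, 1]], and by the Sylvester determinant identity det(I_4 - U V^T) = det(I_2 - V^T U) = det([[-6, -6], [-3, 0]]) = (-6)(0) - (-6)(-3) = -18. (Direct check: I - K =
[[-9, -1, 1, -1],
 [6, 1, -1, 1],
 [2, 2, 2, -1],
 [2, -1, -1, 2]]
has determinant -18.) The finite-dimensional Fredholm alternative says: either (I - K) is invertible, or ker(I - K) ≠ {0} and then range(I - K) = ker((I - K)^*)^⊥, with dim ker(I - K) = dim ker((I - K)^*). Since det(I - K) ≠ 0, 1 is not an eigenvalue of K and ker(I - K) = {0}, so we are in the first case: for every y there is a unique x = (I - K)^(-1) y. (Explicitly, by the Woodbury identity, (I - U V^T)^(-1) = I + U (I_2 - G)^(-1) V^T.)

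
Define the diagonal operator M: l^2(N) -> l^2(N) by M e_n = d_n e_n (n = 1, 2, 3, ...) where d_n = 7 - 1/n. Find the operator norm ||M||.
||M|| = 7

For a diagonal operator on l^2 with entries d_n, ||M|| = sup_n |d_n|. Here d_1 = 6, d_2 = 13/2, ..., and d_n = 7 - 1/n increases monotonically toward 7. All terms lie in [6, 7), so |d_n| = d_n and the supremum is the limit 7, which is not attained by any individual d_n. Hence ||M|| = 7.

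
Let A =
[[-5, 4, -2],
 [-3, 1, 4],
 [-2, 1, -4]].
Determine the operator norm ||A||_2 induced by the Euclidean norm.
||A||_2 ≈ 7.6724 (= sqrt(largest eigenvalue of A^T A))

||A||_2 = sigma_max(A) = sqrt(lambda_max(A^T A)). Form the symmetric matrix M = A^T A =
[[38, -25, 6],
 [-25, 18, -8],
 [6, -8, 36]].
Its characteristic polynomial (trace, sum of principal 2x2 minors, determinant of M give the coefficients) is
  p(λ) = det(λ I - M) = λ^3 - 92λ^2 + 1975λ - 1444.
No integer candidate from the rational root theorem (±divisors of 1444) is a root, so the roots are irrational. The cubic discriminant is Δ = 2368698340 > 0, so there are three distinct real roots. p(0) = -1444 and p(1) = 440 have opposite signs, so a root lies in (0, 1); Newton's method refines it to λ ≈ 0.7577. p(32) = 316 and p(33) = -520 have opposite signs, so a root lies in (32, 33); Newton's method refines it to λ ≈ 32.3765. p(58) = -1270 and p(59) = 208 have opposite signs, so a root lies in (58, 59); Newton's method refines it to λ ≈ 58.8659. Check (Vieta): the three roots sum to 92, matching tr M = 92.
So the eigenvalues of A^T A are ≈ 0.7577, 32.3765, 58.8659 (all ≥ 0, as they must be for A^T A). The largest is λ_max ≈ 58.8659, hence ||A||_2 = sqrt(λ_max) ≈ 7.6724.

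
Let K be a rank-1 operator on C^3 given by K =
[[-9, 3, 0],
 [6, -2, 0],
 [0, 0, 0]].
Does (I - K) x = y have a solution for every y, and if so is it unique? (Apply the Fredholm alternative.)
(I - K) is invertible (det(I - K) = 12 ≠ 0), so for every y in C^3 the equation (I - K) x = y has a unique solution.

K has rank 1, so it is an outer product K = u v^T: every row of K is a multiple of one row vector. Reading off the entries, u = (3, -2, 0) and v = (-3, 1, 0) (row i of K equals u_i·v^T). A rank-one matrix u v^T satisfies K u = u (v·u) and kills the (2)-dimensional subspace v^⊥, so its characteristic polynomial is lambda^2 (lambda - v·u) with v·u = tr K = -11. Hence the eigenvalues of I - K are 1 (multiplicity 2) and 1 - (-11) = 12, so det(I - K) = 12. (Direct check: I - K =
[[10, -3, 0],
 [-6, 3, 0],
 [0, 0, 1]]
has determinant 12.) The finite-dimensional Fredholm alternative says: either (I - K) is invertible, or ker(I - K) ≠ {0} and then range(I - K) = ker((I - K)^*)^⊥, with dim ker(I - K) = dim ker((I - K)^*). Since det(I - K) ≠ 0, 1 is not an eigenvalue of K and ker(I - K) = {0}, so we are in the first case: for every y there is a unique x = (I - K)^(-1) y. Explicitly, by the Sherman–Morrison formula, (I - u v^T)^(-1) = I + u v^T/(1 - v·u), i.e. (I - K)^(-1) = I + K/(12).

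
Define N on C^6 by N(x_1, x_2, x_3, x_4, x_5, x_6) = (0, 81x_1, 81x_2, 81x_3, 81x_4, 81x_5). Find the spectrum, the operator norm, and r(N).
sigma(N) = {0}; ||N|| = 81; r(N) = 0. (N is nilpotent with N^6 = 0.)

On C^6, N is a strictly lower-triangular matrix with 81 on the subdiagonal and zeros elsewhere, so its characteristic polynomial is lambda^6 and every eigenvalue is 0: sigma(N) = {0}. For the operator norm, N e_i = 81e_{i+1} for i = 1, ..., 5 and N e_6 = 0, so the singular values of N are 81 (with multiplicity 5) and 0; hence ||N|| = 81. The spectral radius r(N) = max|lambda| = 0. Note ||N|| > r(N) — characteristic of non-normal nilpotent operators. Indeed N^6 = 0.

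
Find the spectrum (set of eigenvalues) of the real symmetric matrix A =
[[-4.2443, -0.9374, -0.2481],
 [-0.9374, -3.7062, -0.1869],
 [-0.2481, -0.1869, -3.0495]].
sigma(A) ≈ {-5, -3} (-3 with multiplicity 2)

A is real symmetric, so its spectrum consists of real eigenvalues. Expanding the characteristic polynomial of the displayed matrix gives
  det(λ I - A) = p(λ) = λ^3 + (11)λ^2 + (39)λ + (45).
Solving p(λ) = 0 yields eigenvalues ≈ -5, -3, -3. (A is shown rounded to 4 decimals, so these recover the underlying integer eigenvalues to within that precision.)
Verification: the trace of A = -11 equals the sum of eigenvalues -11, and det(A) ≈ -45.0002 matches the eigenvalue product -45.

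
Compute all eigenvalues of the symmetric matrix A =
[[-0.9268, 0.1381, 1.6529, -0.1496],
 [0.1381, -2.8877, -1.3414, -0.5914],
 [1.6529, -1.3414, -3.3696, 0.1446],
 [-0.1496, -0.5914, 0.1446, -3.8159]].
sigma(A) ≈ {-5, -4, -2, 0}

A is real symmetric, so its spectrum consists of real eigenvalues. Expanding the characteristic polynomial of the displayed matrix gives
  det(λ I - A) = p(λ) = λ^4 + (11)λ^3 + (38)λ^2 + (40)λ + (0).
Solving p(λ) = 0 yields eigenvalues ≈ -5, -4, -2, 0. (A is shown rounded to 4 decimals, so these recover the underlying integer eigenvalues to within that precision.)
Verification: the trace of A = -11 equals the sum of eigenvalues -11, and det(A) ≈ 0.0002 matches the eigenvalue product 0.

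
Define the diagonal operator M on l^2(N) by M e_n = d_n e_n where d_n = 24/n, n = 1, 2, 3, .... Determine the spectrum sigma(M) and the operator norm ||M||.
sigma(M) = {24/n : n ≥ 1} ∪ {0}; ||M|| = 24

A bounded diagonal operator on l^2 with diagonal entries d_n has spectrum equal to the closure of {d_n : n ≥ 1}: every d_n is an eigenvalue (with eigenvector e_n), so {d_n} ⊂ sigma(M); the spectrum is closed, so its closure is too; and for lambda not in the closure, (M - lambda I) has bounded inverse (the diagonal entries 1/(d_n - lambda) are bounded). For our sequence d_n = 24/n, n = 1, 2, 3, ...:
  - {d_n} = {24/n : n ≥ 1}; the only limit point is 0
  - closure = {24/n : n ≥ 1} ∪ {0}
For the norm: a diagonal operator has ||M|| = sup_n |d_n|. Here d_n = 24/n is positive and decreasing, so sup_n |d_n| = d_1 = 24. So ||M|| = 24.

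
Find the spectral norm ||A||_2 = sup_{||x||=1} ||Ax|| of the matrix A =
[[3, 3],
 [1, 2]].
||A||_2 = sqrt((23 + sqrt(493))/2) ≈ 4.7541 (= sqrt(largest eigenvalue of A^T A))

||A||_2 = sigma_max(A) = sqrt(lambda_max(A^T A)). Form the symmetric matrix M = A^T A =
[[10, 11],
 [11, 13]].
Its characteristic polynomial (trace, determinant of M give the coefficients) is
  p(λ) = det(λ I - M) = λ^2 - 23λ + 9.
For λ^2 - 23λ + 9 the discriminant is 493. It is nonnegative but not a perfect square, so the roots are real and irrational: λ = (23 ± sqrt(493))/2 ≈ 22.6018, 0.3982.
So the eigenvalues of A^T A are ≈ 0.3982, 22.6018 (all ≥ 0, as they must be for A^T A). The largest is λ_max = (23 + sqrt(493))/2 ≈ 22.6018, hence ||A||_2 = sqrt(λ_max) = sqrt((23 + sqrt(493))/2) ≈ 4.7541.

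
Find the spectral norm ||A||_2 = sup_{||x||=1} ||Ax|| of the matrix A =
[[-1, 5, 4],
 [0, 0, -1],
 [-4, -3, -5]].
||A||_2 ≈ 8.8199 (= sqrt(largest eigenvalue of A^T A))

||A||_2 = sigma_max(A) = sqrt(lambda_max(A^T A)). Form the symmetric matrix M = A^T A =
[[17, 7, 16],
 [7, 34, 35],
 [16, 35, 42]].
Its characteristic polynomial (trace, sum of principal 2x2 minors, determinant of M give the coefficients) is
  p(λ) = det(λ I - M) = λ^3 - 93λ^2 + 1190λ - 529.
No integer candidate from the rational root theorem (±divisors of 529) is a root, so the roots are irrational. The cubic discriminant is Δ = 4851437521 > 0, so there are three distinct real roots. p(0) = -529 and p(1) = 569 have opposite signs, so a root lies in (0, 1); Newton's method refines it to λ ≈ 0.4611. p(14) = 647 and p(15) = -229 have opposite signs, so a root lies in (14, 15); Newton's method refines it to λ ≈ 14.7492. p(77) = -3763 and p(78) = 1031 have opposite signs, so a root lies in (77, 78); Newton's method refines it to λ ≈ 77.7898. Check (Vieta): the three roots sum to 93, matching tr M = 93.
So the eigenvalues of A^T A are ≈ 0.4611, 14.7492, 77.7898 (all ≥ 0, as they must be for A^T A). The largest is λ_max ≈ 77.7898, hence ||A||_2 = sqrt(λ_max) ≈ 8.8199.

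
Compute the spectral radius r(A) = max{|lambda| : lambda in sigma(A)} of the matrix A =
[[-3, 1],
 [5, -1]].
r(A) = (4 + sqrt(24))/2 ≈ 4.4495

The eigenvalues of A are the roots of its characteristic polynomial. With M = A (coefficients from the trace and determinant):
  p(λ) = det(λ I - M) = λ^2 + 4λ - 2.
For λ^2 + 4λ - 2 the discriminant is 24. It is nonnegative but not a perfect square, so the roots are real and irrational: λ = (-4 ± sqrt(24))/2 ≈ 0.4495, -4.4495.
Thus the eigenvalues (to 4 decimals) are 0.4495 (modulus 0.4495); -4.4495 (modulus 4.4495). The spectral radius is the largest modulus: r(A) = (4 + sqrt(24))/2 ≈ 4.4495. (Cross-check: r(A) ≤ ||A||_2 ≈ 5.9907; equality holds whenever A is normal, though it can also hold for some non-normal A.)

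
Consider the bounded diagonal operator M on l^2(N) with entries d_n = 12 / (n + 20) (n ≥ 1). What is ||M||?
||M|| = 4/7 (attained at n = 1)

For M diagonal, ||M|| = sup_n |d_n| = sup_n 12/(n + 20). This is positive and strictly decreasing in n, so the supremum is attained at n = 1: d_1 = 12/(1 + 20) = 4/7. Hence ||M|| = 4/7.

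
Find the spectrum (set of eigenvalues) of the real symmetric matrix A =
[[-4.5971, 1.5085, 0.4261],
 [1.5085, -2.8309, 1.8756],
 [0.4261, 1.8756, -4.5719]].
sigma(A) ≈ {-6, -5, -1}

A is real symmetric, so its spectrum consists of real eigenvalues. Expanding the characteristic polynomial of the displayed matrix gives
  det(λ I - A) = p(λ) = λ^3 + (12)λ^2 + (40.999)λ + (29.9975).
Solving p(λ) = 0 yields eigenvalues ≈ -6, -5, -1. (A is shown rounded to 4 decimals, so these recover the underlying integer eigenvalues to within that precision.)
Verification: the trace of A = -12 equals the sum of eigenvalues -12, and det(A) ≈ -29.9975 matches the eigenvalue product -30.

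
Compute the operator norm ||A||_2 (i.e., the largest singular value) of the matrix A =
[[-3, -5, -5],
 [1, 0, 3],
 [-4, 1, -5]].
||A||_2 ≈ 9.5813 (= sqrt(largest eigenvalue of A^T A))

||A||_2 = sigma_max(A) = sqrt(lambda_max(A^T A)). Form the symmetric matrix M = A^T A =
[[26, 11, 38],
 [11, 26, 20],
 [38, 20, 59]].
Its characteristic polynomial (trace, sum of principal 2x2 minors, determinant of M give the coefficients) is
  p(λ) = det(λ I - M) = λ^3 - 111λ^2 + 1779λ - 1521.
No integer candidate from the rational root theorem (±divisors of 1521) is a root, so the roots are irrational. The cubic discriminant is Δ = 13496173776 > 0, so there are three distinct real roots. p(0) = -1521 and p(1) = 148 have opposite signs, so a root lies in (0, 1); Newton's method refines it to λ ≈ 0.9057. p(18) = 369 and p(19) = -932 have opposite signs, so a root lies in (18, 19); Newton's method refines it to λ ≈ 18.2925. p(91) = -5252 and p(92) = 1331 have opposite signs, so a root lies in (91, 92); Newton's method refines it to λ ≈ 91.8018. Check (Vieta): the three roots sum to 111, matching tr M = 111.
So the eigenvalues of A^T A are ≈ 0.9057, 18.2925, 91.8018 (all ≥ 0, as they must be for A^T A). The largest is λ_max ≈ 91.8018, hence ||A||_2 = sqrt(λ_max) ≈ 9.5813.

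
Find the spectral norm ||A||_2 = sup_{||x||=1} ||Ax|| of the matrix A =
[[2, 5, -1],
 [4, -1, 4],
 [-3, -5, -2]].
||A||_2 ≈ 8.1743 (= sqrt(largest eigenvalue of A^T A))

||A||_2 = sigma_max(A) = sqrt(lambda_max(A^T A)). Form the symmetric matrix M = A^T A =
[[29, 21, 20],
 [21, 51, 1],
 [20, 1, 21]].
Its characteristic polynomial (trace, sum of principal 2x2 minors, determinant of M give the coefficients) is
  p(λ) = det(λ I - M) = λ^3 - 101λ^2 + 2317λ - 2209.
No integer candidate from the rational root theorem (±divisors of 2209) is a root, so the roots are irrational. The cubic discriminant is Δ = 5078293168 > 0, so there are three distinct real roots. p(0) = -2209 and p(1) = 8 have opposite signs, so a root lies in (0, 1); Newton's method refines it to λ ≈ 0.9962. p(33) = 200 and p(34) = -883 have opposite signs, so a root lies in (33, 34); Newton's method refines it to λ ≈ 33.1848. p(66) = -1747 and p(67) = 404 have opposite signs, so a root lies in (66, 67); Newton's method refines it to λ ≈ 66.819. Check (Vieta): the three roots sum to 101, matching tr M = 101.
So the eigenvalues of A^T A are ≈ 0.9962, 33.1848, 66.819 (all ≥ 0, as they must be for A^T A). The largest is λ_max ≈ 66.819, hence ||A||_2 = sqrt(λ_max) ≈ 8.1743.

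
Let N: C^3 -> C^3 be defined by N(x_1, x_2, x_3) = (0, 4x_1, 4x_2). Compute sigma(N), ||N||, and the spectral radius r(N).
sigma(N) = {0}; ||N|| = 4; r(N) = 0. (N is nilpotent with N^3 = 0.)

On C^3, N is a strictly lower-triangular matrix with 4 on the subdiagonal and zeros elsewhere, so its characteristic polynomial is lambda^3 and every eigenvalue is 0: sigma(N) = {0}. For the operator norm, N e_i = 4e_{i+1} for i = 1, ..., 2 and N e_3 = 0, so the singular values of N are 4 (with multiplicity 2) and 0; hence ||N|| = 4. The spectral radius r(N) = max|lambda| = 0. Note ||N|| > r(N) — characteristic of non-normal nilpotent operators. Indeed N^3 = 0.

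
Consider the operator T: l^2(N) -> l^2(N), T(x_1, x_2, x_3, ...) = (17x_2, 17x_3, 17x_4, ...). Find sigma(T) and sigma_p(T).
sigma(T) = closed disk {z in C : |z| ≤ 17}; sigma_p(T) = open disk {z in C : |z| < 17}

Note T = 17·V where V is the unit left shift (V x)_k = x_{k+1}; so sigma(T) = 17·sigma(V) and ||T|| = 17||V||. ||T x||^2 = 289sum_{k≥2} |x_k|^2 ≤ 289||x||^2, with equality on {x : x_1 = 0}, so ||T|| = 17. For any lambda with |lambda| < 17, set r = lambda/17 (|r| < 1); the vector x = (1, r, r^2, ...) is in l^2 and satisfies T x = 17(r, r^2, ...) = lambda x, so lambda is an eigenvalue. On the boundary |lambda| = 17 the geometric series diverges, so no l^2 eigenvector exists, but these lambda lie in the approximate point spectrum. Hence sigma(T) is the closed disk of radius 17 and sigma_p(T) is the open disk.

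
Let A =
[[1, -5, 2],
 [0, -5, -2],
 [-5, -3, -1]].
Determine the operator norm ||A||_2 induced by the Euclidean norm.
||A||_2 ≈ 7.8885 (= sqrt(largest eigenvalue of A^T A))

||A||_2 = sigma_max(A) = sqrt(lambda_max(A^T A)). Form the symmetric matrix M = A^T A =
[[26, 10, 7],
 [10, 59, 3],
 [7, 3, 9]].
Its characteristic polynomial (trace, sum of principal 2x2 minors, determinant of M give the coefficients) is
  p(λ) = det(λ I - M) = λ^3 - 94λ^2 + 2141λ - 10201.
No integer candidate from the rational root theorem (±divisors of 10201) is a root, so the roots are irrational. The cubic discriminant is Δ = 1499892241 > 0, so there are three distinct real roots. p(6) = -523 and p(7) = 523 have opposite signs, so a root lies in (6, 7); Newton's method refines it to λ ≈ 6.4822. p(25) = 199 and p(26) = -503 have opposite signs, so a root lies in (25, 26); Newton's method refines it to λ ≈ 25.2887. p(62) = -467 and p(63) = 1643 have opposite signs, so a root lies in (62, 63); Newton's method refines it to λ ≈ 62.2291. Check (Vieta): the three roots sum to 94, matching tr M = 94.
So the eigenvalues of A^T A are ≈ 6.4822, 25.2887, 62.2291 (all ≥ 0, as they must be for A^T A). The largest is λ_max ≈ 62.2291, hence ||A||_2 = sqrt(λ_max) ≈ 7.8885.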